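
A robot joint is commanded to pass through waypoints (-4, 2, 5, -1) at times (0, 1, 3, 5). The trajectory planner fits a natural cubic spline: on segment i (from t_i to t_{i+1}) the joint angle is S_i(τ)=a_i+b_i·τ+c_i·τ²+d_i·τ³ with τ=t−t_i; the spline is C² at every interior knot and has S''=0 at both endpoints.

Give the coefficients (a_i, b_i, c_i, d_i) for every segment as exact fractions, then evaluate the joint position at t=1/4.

Δ: Δ0=6, Δ1=3/2, Δ2=-3
row 1: diag=6, rhs=-27; c'=1/3, d'=-9/2
row 2: denom=8−2·1/3=22/3; d'=(-27−2·-9/2)/(22/3)=-27/11
back: M2=-27/11
back: M1=-9/2−1/3·-27/11=-81/22
M: M0=0, M1=-81/22, M2=-27/11, M3=0
seg 0: a=-4, c=M0/2=0, d=(M1−M0)/(6·1)=-27/44, b=Δ0−h0·(2M0+M1)/6=291/44
seg 1: a=2, c=M1/2=-81/44, d=(M2−M1)/(6·2)=9/88, b=Δ1−h1·(2M1+M2)/6=105/22
seg 2: a=5, c=M2/2=-27/22, d=(M3−M2)/(6·2)=9/44, b=Δ2−h2·(2M2+M3)/6=-15/11
t_q=1/4 → seg 0, τ=1/4; S=-4+291/44·τ+0·τ²+-27/44·τ³=-6635/2816

  seg 0: a=-4 b=291/44 c=0 d=-27/44
  seg 1: a=2 b=105/22 c=-81/44 d=9/88
  seg 2: a=5 b=-15/11 c=-27/22 d=9/44
S(1/4) = -6635/2816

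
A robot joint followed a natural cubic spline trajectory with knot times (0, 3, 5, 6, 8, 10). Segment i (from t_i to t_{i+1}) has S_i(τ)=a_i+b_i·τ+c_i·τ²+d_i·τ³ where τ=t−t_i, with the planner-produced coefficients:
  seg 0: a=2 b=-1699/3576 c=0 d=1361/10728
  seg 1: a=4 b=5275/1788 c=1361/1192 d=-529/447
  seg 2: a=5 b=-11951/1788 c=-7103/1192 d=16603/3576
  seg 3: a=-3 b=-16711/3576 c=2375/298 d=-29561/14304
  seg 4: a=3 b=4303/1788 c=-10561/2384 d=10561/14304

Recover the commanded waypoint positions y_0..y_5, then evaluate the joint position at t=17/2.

y_0=2 y_1=4 y_2=5 y_3=-3 y_4=3 y_5=-4
S(17/2) = 121607/38144

y_0 = S_0(0) = a_0 = 2
y_1 = S_1(0) = a_1 = 4
y_2 = S_2(0) = a_2 = 5
y_3 = S_3(0) = a_3 = -3
y_4 = S_4(0) = a_4 = 3
y_5 = S_4(2) = -4
t_q=17/2 is in segment 4 (τ=1/2); S_4(τ)=121607/38144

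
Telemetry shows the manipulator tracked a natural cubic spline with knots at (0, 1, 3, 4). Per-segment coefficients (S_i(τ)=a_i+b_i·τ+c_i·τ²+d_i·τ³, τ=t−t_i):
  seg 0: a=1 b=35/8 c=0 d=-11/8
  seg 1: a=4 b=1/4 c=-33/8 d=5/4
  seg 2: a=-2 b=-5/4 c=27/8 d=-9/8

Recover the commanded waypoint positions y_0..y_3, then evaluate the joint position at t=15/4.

y_0 = S_0(0) = a_0 = 1
y_1 = S_1(0) = a_1 = 4
y_2 = S_2(0) = a_2 = -2
y_3 = S_2(1) = -1
t_q=15/4 is in segment 2 (τ=3/4); S_2(τ)=-775/512

y_0=1 y_1=4 y_2=-2 y_3=-1
S(15/4) = -775/512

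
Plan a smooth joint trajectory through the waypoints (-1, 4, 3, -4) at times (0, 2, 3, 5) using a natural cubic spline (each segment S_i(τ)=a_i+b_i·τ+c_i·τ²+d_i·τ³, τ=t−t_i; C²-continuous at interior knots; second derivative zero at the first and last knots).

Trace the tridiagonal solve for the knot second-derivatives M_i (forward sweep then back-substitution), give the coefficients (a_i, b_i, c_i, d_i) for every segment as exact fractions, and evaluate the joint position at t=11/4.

Δ: Δ0=5/2, Δ1=-1, Δ2=-7/2
row 1: diag=6, rhs=-21; c'=1/6, d'=-7/2
row 2: denom=6−1·1/6=35/6; d'=(-15−1·-7/2)/(35/6)=-69/35
back: M2=-69/35
back: M1=-7/2−1/6·-69/35=-111/35
M: M0=0, M1=-111/35, M2=-69/35, M3=0
seg 0: a=-1, c=M0/2=0, d=(M1−M0)/(6·2)=-37/140, b=Δ0−h0·(2M0+M1)/6=249/70
seg 1: a=4, c=M1/2=-111/70, d=(M2−M1)/(6·1)=1/5, b=Δ1−h1·(2M1+M2)/6=27/70
seg 2: a=3, c=M2/2=-69/70, d=(M3−M2)/(6·2)=23/140, b=Δ2−h2·(2M2+M3)/6=-153/70
t_q=11/4 → seg 1, τ=3/4; S=4+27/70·τ+-111/70·τ²+1/5·τ³=7799/2240

  seg 0: a=-1 b=249/70 c=0 d=-37/140
  seg 1: a=4 b=27/70 c=-111/70 d=1/5
  seg 2: a=3 b=-153/70 c=-69/70 d=23/140
S(11/4) = 7799/2240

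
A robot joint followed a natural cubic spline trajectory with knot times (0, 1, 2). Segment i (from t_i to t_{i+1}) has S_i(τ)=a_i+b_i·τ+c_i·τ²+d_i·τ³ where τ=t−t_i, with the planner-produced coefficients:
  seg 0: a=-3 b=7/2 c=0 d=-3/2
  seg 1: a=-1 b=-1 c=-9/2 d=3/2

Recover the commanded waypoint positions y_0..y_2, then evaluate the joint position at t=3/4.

y_0 = S_0(0) = a_0 = -3
y_1 = S_1(0) = a_1 = -1
y_2 = S_1(1) = -5
t_q=3/4 is in segment 0 (τ=3/4); S_0(τ)=-129/128

y_0=-3 y_1=-1 y_2=-5
S(3/4) = -129/128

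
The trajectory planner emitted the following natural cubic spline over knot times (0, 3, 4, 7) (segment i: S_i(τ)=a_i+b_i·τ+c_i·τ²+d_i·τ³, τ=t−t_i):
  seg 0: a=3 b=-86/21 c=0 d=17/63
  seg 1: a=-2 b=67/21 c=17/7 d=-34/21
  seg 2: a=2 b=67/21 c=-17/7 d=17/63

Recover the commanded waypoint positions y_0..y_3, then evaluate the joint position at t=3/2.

y_0 = S_0(0) = a_0 = 3
y_1 = S_1(0) = a_1 = -2
y_2 = S_2(0) = a_2 = 2
y_3 = S_2(3) = -3
t_q=3/2 is in segment 0 (τ=3/2); S_0(τ)=-125/56

y_0=3 y_1=-2 y_2=2 y_3=-3
S(3/2) = -125/56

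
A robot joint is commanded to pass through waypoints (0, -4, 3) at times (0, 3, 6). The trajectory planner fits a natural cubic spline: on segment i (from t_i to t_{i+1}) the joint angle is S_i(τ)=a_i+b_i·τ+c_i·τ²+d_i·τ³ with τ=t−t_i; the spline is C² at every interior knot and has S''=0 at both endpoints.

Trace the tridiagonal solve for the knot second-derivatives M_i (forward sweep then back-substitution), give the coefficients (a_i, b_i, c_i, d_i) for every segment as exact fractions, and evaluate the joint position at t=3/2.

  seg 0: a=0 b=-9/4 c=0 d=11/108
  seg 1: a=-4 b=1/2 c=11/12 d=-11/108
S(3/2) = -97/32

Δ: Δ0=-4/3, Δ1=7/3
row 1: diag=12, rhs=22; c'=1/4, d'=11/6
back: M1=11/6
M: M0=0, M1=11/6, M2=0
seg 0: a=0, c=M0/2=0, d=(M1−M0)/(6·3)=11/108, b=Δ0−h0·(2M0+M1)/6=-9/4
seg 1: a=-4, c=M1/2=11/12, d=(M2−M1)/(6·3)=-11/108, b=Δ1−h1·(2M1+M2)/6=1/2
t_q=3/2 → seg 0, τ=3/2; S=0+-9/4·τ+0·τ²+11/108·τ³=-97/32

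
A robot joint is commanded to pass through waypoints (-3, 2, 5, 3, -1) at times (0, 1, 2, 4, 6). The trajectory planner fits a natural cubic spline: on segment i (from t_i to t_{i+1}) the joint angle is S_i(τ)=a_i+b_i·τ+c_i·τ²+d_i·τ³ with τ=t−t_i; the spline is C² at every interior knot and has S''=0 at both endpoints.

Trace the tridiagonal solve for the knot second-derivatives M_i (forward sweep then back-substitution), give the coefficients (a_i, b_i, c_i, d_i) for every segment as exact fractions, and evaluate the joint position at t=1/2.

Δ: Δ0=5, Δ1=3, Δ2=-1, Δ3=-2
row 1: diag=4, rhs=-12; c'=1/4, d'=-3
row 2: denom=6−1·1/4=23/4; d'=(-24−1·-3)/(23/4)=-84/23
row 3: denom=8−2·8/23=168/23; d'=(-6−2·-84/23)/(168/23)=5/28
back: M3=5/28
back: M2=-84/23−8/23·5/28=-26/7
back: M1=-3−1/4·-26/7=-29/14
M: M0=0, M1=-29/14, M2=-26/7, M3=5/28, M4=0
seg 0: a=-3, c=M0/2=0, d=(M1−M0)/(6·1)=-29/84, b=Δ0−h0·(2M0+M1)/6=449/84
seg 1: a=2, c=M1/2=-29/28, d=(M2−M1)/(6·1)=-23/84, b=Δ1−h1·(2M1+M2)/6=181/42
seg 2: a=5, c=M2/2=-13/7, d=(M3−M2)/(6·2)=109/336, b=Δ2−h2·(2M2+M3)/6=17/12
seg 3: a=3, c=M3/2=5/56, d=(M4−M3)/(6·2)=-5/336, b=Δ3−h3·(2M3+M4)/6=-89/42
t_q=1/2 → seg 0, τ=1/2; S=-3+449/84·τ+0·τ²+-29/84·τ³=-83/224

  seg 0: a=-3 b=449/84 c=0 d=-29/84
  seg 1: a=2 b=181/42 c=-29/28 d=-23/84
  seg 2: a=5 b=17/12 c=-13/7 d=109/336
  seg 3: a=3 b=-89/42 c=5/56 d=-5/336
S(1/2) = -83/224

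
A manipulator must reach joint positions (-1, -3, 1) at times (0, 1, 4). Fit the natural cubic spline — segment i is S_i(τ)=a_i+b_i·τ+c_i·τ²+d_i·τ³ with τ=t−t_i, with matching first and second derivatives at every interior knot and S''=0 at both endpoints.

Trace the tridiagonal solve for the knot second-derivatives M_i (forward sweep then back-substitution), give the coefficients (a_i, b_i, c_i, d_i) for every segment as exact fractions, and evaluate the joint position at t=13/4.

  seg 0: a=-1 b=-29/12 c=0 d=5/12
  seg 1: a=-3 b=-7/6 c=5/4 d=-5/36
S(13/4) = -225/256

Δ: Δ0=-2, Δ1=4/3
row 1: diag=8, rhs=20; c'=3/8, d'=5/2
back: M1=5/2
M: M0=0, M1=5/2, M2=0
seg 0: a=-1, c=M0/2=0, d=(M1−M0)/(6·1)=5/12, b=Δ0−h0·(2M0+M1)/6=-29/12
seg 1: a=-3, c=M1/2=5/4, d=(M2−M1)/(6·3)=-5/36, b=Δ1−h1·(2M1+M2)/6=-7/6
t_q=13/4 → seg 1, τ=9/4; S=-3+-7/6·τ+5/4·τ²+-5/36·τ³=-225/256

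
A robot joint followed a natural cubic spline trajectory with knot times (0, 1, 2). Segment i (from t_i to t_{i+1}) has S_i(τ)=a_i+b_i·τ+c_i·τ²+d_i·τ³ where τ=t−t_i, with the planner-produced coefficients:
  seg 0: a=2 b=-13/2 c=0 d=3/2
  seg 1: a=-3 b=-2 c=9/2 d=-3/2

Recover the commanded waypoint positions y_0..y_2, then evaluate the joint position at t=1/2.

y_0=2 y_1=-3 y_2=-2
S(1/2) = -17/16

y_0 = S_0(0) = a_0 = 2
y_1 = S_1(0) = a_1 = -3
y_2 = S_1(1) = -2
t_q=1/2 is in segment 0 (τ=1/2); S_0(τ)=-17/16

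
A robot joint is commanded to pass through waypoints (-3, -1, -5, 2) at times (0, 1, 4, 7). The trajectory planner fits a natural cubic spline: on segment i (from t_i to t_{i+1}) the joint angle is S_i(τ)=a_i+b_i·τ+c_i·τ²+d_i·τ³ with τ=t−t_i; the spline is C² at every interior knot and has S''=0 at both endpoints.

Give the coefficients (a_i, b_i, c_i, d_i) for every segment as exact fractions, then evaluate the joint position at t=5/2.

Δ: Δ0=2, Δ1=-4/3, Δ2=7/3
row 1: diag=8, rhs=-20; c'=3/8, d'=-5/2
row 2: denom=12−3·3/8=87/8; d'=(22−3·-5/2)/(87/8)=236/87
back: M2=236/87
back: M1=-5/2−3/8·236/87=-102/29
M: M0=0, M1=-102/29, M2=236/87, M3=0
seg 0: a=-3, c=M0/2=0, d=(M1−M0)/(6·1)=-17/29, b=Δ0−h0·(2M0+M1)/6=75/29
seg 1: a=-1, c=M1/2=-51/29, d=(M2−M1)/(6·3)=271/783, b=Δ1−h1·(2M1+M2)/6=24/29
seg 2: a=-5, c=M2/2=118/87, d=(M3−M2)/(6·3)=-118/783, b=Δ2−h2·(2M2+M3)/6=-11/29
t_q=5/2 → seg 1, τ=3/2; S=-1+24/29·τ+-51/29·τ²+271/783·τ³=-591/232

  seg 0: a=-3 b=75/29 c=0 d=-17/29
  seg 1: a=-1 b=24/29 c=-51/29 d=271/783
  seg 2: a=-5 b=-11/29 c=118/87 d=-118/783
S(5/2) = -591/232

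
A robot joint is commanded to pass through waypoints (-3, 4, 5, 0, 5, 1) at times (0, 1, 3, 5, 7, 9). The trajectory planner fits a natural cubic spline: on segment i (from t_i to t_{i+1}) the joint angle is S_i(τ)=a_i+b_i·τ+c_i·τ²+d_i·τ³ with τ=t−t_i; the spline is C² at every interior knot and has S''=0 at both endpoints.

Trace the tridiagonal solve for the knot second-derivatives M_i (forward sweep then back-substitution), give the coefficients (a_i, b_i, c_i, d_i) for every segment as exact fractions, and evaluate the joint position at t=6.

  seg 0: a=-3 b=4873/612 c=0 d=-589/612
  seg 1: a=4 b=1553/306 c=-589/204 d=367/1224
  seg 2: a=5 b=-440/153 c=-37/34 d=781/1224
  seg 3: a=0 b=131/306 c=559/204 d=-1043/1224
  seg 4: a=5 b=178/153 c=-121/51 d=121/306
S(6) = 315/136

Δ: Δ0=7, Δ1=1/2, Δ2=-5/2, Δ3=5/2, Δ4=-2
row 1: diag=6, rhs=-39; c'=1/3, d'=-13/2
row 2: denom=8−2·1/3=22/3; d'=(-18−2·-13/2)/(22/3)=-15/22
row 3: denom=8−2·3/11=82/11; d'=(30−2·-15/22)/(82/11)=345/82
row 4: denom=8−2·11/41=306/41; d'=(-27−2·345/82)/(306/41)=-242/51
back: M4=-242/51
back: M3=345/82−11/41·-242/51=559/102
back: M2=-15/22−3/11·559/102=-37/17
back: M1=-13/2−1/3·-37/17=-589/102
M: M0=0, M1=-589/102, M2=-37/17, M3=559/102, M4=-242/51, M5=0
seg 0: a=-3, c=M0/2=0, d=(M1−M0)/(6·1)=-589/612, b=Δ0−h0·(2M0+M1)/6=4873/612
seg 1: a=4, c=M1/2=-589/204, d=(M2−M1)/(6·2)=367/1224, b=Δ1−h1·(2M1+M2)/6=1553/306
seg 2: a=5, c=M2/2=-37/34, d=(M3−M2)/(6·2)=781/1224, b=Δ2−h2·(2M2+M3)/6=-440/153
seg 3: a=0, c=M3/2=559/204, d=(M4−M3)/(6·2)=-1043/1224, b=Δ3−h3·(2M3+M4)/6=131/306
seg 4: a=5, c=M4/2=-121/51, d=(M5−M4)/(6·2)=121/306, b=Δ4−h4·(2M4+M5)/6=178/153
t_q=6 → seg 3, τ=1; S=0+131/306·τ+559/204·τ²+-1043/1224·τ³=315/136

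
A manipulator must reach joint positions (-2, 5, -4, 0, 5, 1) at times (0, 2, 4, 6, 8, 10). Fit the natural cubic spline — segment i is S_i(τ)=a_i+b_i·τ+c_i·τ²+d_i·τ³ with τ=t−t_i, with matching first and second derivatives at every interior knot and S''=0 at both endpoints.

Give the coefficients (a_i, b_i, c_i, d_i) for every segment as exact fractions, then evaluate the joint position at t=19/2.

  seg 0: a=-2 b=231/38 c=0 d=-49/76
  seg 1: a=5 b=-63/38 c=-147/38 d=93/76
  seg 2: a=-4 b=-93/38 c=66/19 d=-5/8
  seg 3: a=0 b=75/19 c=-21/76 d=-17/76
  seg 4: a=5 b=3/19 c=-123/76 d=41/152
S(19/2) = 3047/1216

Δ: Δ0=7/2, Δ1=-9/2, Δ2=2, Δ3=5/2, Δ4=-2
row 1: diag=8, rhs=-48; c'=1/4, d'=-6
row 2: denom=8−2·1/4=15/2; d'=(39−2·-6)/(15/2)=34/5
row 3: denom=8−2·4/15=112/15; d'=(3−2·34/5)/(112/15)=-159/112
row 4: denom=8−2·15/56=209/28; d'=(-27−2·-159/112)/(209/28)=-123/38
back: M4=-123/38
back: M3=-159/112−15/56·-123/38=-21/38
back: M2=34/5−4/15·-21/38=132/19
back: M1=-6−1/4·132/19=-147/19
M: M0=0, M1=-147/19, M2=132/19, M3=-21/38, M4=-123/38, M5=0
seg 0: a=-2, c=M0/2=0, d=(M1−M0)/(6·2)=-49/76, b=Δ0−h0·(2M0+M1)/6=231/38
seg 1: a=5, c=M1/2=-147/38, d=(M2−M1)/(6·2)=93/76, b=Δ1−h1·(2M1+M2)/6=-63/38
seg 2: a=-4, c=M2/2=66/19, d=(M3−M2)/(6·2)=-5/8, b=Δ2−h2·(2M2+M3)/6=-93/38
seg 3: a=0, c=M3/2=-21/76, d=(M4−M3)/(6·2)=-17/76, b=Δ3−h3·(2M3+M4)/6=75/19
seg 4: a=5, c=M4/2=-123/76, d=(M5−M4)/(6·2)=41/152, b=Δ4−h4·(2M4+M5)/6=3/19
t_q=19/2 → seg 4, τ=3/2; S=5+3/19·τ+-123/76·τ²+41/152·τ³=3047/1216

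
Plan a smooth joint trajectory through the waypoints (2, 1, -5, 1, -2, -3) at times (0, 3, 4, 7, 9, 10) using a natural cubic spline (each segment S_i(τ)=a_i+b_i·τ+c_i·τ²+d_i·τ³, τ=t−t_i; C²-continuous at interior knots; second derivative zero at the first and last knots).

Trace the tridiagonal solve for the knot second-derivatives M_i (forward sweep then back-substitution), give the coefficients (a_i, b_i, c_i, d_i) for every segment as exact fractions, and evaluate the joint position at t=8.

  seg 0: a=2 b=901/387 c=0 d=-1030/3483
  seg 1: a=1 b=-2189/387 c=-1030/387 d=299/129
  seg 2: a=-5 b=-1558/387 c=1661/387 d=-2651/3483
  seg 3: a=1 b=455/387 c=-110/43 d=1889/3096
  seg 4: a=-2 b=-1343/774 c=569/516 d=-569/1548
S(8) = 235/1032

Δ: Δ0=-1/3, Δ1=-6, Δ2=2, Δ3=-3/2, Δ4=-1
row 1: diag=8, rhs=-34; c'=1/8, d'=-17/4
row 2: denom=8−1·1/8=63/8; d'=(48−1·-17/4)/(63/8)=418/63
row 3: denom=10−3·8/21=62/7; d'=(-21−3·418/63)/(62/7)=-859/186
row 4: denom=6−2·7/31=172/31; d'=(3−2·-859/186)/(172/31)=569/258
back: M4=569/258
back: M3=-859/186−7/31·569/258=-220/43
back: M2=418/63−8/21·-220/43=3322/387
back: M1=-17/4−1/8·3322/387=-2060/387
M: M0=0, M1=-2060/387, M2=3322/387, M3=-220/43, M4=569/258, M5=0
seg 0: a=2, c=M0/2=0, d=(M1−M0)/(6·3)=-1030/3483, b=Δ0−h0·(2M0+M1)/6=901/387
seg 1: a=1, c=M1/2=-1030/387, d=(M2−M1)/(6·1)=299/129, b=Δ1−h1·(2M1+M2)/6=-2189/387
seg 2: a=-5, c=M2/2=1661/387, d=(M3−M2)/(6·3)=-2651/3483, b=Δ2−h2·(2M2+M3)/6=-1558/387
seg 3: a=1, c=M3/2=-110/43, d=(M4−M3)/(6·2)=1889/3096, b=Δ3−h3·(2M3+M4)/6=455/387
seg 4: a=-2, c=M4/2=569/516, d=(M5−M4)/(6·1)=-569/1548, b=Δ4−h4·(2M4+M5)/6=-1343/774
t_q=8 → seg 3, τ=1; S=1+455/387·τ+-110/43·τ²+1889/3096·τ³=235/1032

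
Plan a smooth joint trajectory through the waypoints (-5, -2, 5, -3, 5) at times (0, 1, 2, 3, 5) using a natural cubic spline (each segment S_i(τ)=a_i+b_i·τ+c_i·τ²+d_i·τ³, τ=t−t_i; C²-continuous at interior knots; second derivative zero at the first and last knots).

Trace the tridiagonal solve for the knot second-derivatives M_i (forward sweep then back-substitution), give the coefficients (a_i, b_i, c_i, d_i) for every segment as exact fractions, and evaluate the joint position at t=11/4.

  seg 0: a=-5 b=32/43 c=0 d=97/43
  seg 1: a=-2 b=323/43 c=291/43 d=-313/43
  seg 2: a=5 b=-34/43 c=-648/43 d=338/43
  seg 3: a=-3 b=-316/43 c=366/43 d=-61/43
S(11/4) = -1037/1376

Δ: Δ0=3, Δ1=7, Δ2=-8, Δ3=4
row 1: diag=4, rhs=24; c'=1/4, d'=6
row 2: denom=4−1·1/4=15/4; d'=(-90−1·6)/(15/4)=-128/5
row 3: denom=6−1·4/15=86/15; d'=(72−1·-128/5)/(86/15)=732/43
back: M3=732/43
back: M2=-128/5−4/15·732/43=-1296/43
back: M1=6−1/4·-1296/43=582/43
M: M0=0, M1=582/43, M2=-1296/43, M3=732/43, M4=0
seg 0: a=-5, c=M0/2=0, d=(M1−M0)/(6·1)=97/43, b=Δ0−h0·(2M0+M1)/6=32/43
seg 1: a=-2, c=M1/2=291/43, d=(M2−M1)/(6·1)=-313/43, b=Δ1−h1·(2M1+M2)/6=323/43
seg 2: a=5, c=M2/2=-648/43, d=(M3−M2)/(6·1)=338/43, b=Δ2−h2·(2M2+M3)/6=-34/43
seg 3: a=-3, c=M3/2=366/43, d=(M4−M3)/(6·2)=-61/43, b=Δ3−h3·(2M3+M4)/6=-316/43
t_q=11/4 → seg 2, τ=3/4; S=5+-34/43·τ+-648/43·τ²+338/43·τ³=-1037/1376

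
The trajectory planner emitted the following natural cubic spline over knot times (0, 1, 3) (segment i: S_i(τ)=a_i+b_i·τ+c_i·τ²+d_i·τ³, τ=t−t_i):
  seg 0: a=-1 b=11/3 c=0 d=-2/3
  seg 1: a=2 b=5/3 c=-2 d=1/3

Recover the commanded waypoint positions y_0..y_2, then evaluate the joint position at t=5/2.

y_0=-1 y_1=2 y_2=0
S(5/2) = 9/8

y_0 = S_0(0) = a_0 = -1
y_1 = S_1(0) = a_1 = 2
y_2 = S_1(2) = 0
t_q=5/2 is in segment 1 (τ=3/2); S_1(τ)=9/8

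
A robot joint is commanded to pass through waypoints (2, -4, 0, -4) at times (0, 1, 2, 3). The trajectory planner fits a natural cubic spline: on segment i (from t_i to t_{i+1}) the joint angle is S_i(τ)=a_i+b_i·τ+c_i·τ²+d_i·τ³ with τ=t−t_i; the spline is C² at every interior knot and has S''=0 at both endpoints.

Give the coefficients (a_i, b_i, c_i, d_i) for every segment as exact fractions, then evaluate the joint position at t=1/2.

  seg 0: a=2 b=-46/5 c=0 d=16/5
  seg 1: a=-4 b=2/5 c=48/5 d=-6
  seg 2: a=0 b=8/5 c=-42/5 d=14/5
S(1/2) = -11/5

Δ: Δ0=-6, Δ1=4, Δ2=-4
row 1: diag=4, rhs=60; c'=1/4, d'=15
row 2: denom=4−1·1/4=15/4; d'=(-48−1·15)/(15/4)=-84/5
back: M2=-84/5
back: M1=15−1/4·-84/5=96/5
M: M0=0, M1=96/5, M2=-84/5, M3=0
seg 0: a=2, c=M0/2=0, d=(M1−M0)/(6·1)=16/5, b=Δ0−h0·(2M0+M1)/6=-46/5
seg 1: a=-4, c=M1/2=48/5, d=(M2−M1)/(6·1)=-6, b=Δ1−h1·(2M1+M2)/6=2/5
seg 2: a=0, c=M2/2=-42/5, d=(M3−M2)/(6·1)=14/5, b=Δ2−h2·(2M2+M3)/6=8/5
t_q=1/2 → seg 0, τ=1/2; S=2+-46/5·τ+0·τ²+16/5·τ³=-11/5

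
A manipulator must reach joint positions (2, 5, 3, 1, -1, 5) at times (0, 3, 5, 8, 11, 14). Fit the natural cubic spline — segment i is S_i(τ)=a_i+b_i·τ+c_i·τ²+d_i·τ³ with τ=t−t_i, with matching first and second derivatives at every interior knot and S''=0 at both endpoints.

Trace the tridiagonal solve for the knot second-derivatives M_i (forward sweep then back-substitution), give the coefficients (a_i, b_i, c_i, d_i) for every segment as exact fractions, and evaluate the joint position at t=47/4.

  seg 0: a=2 b=1097/660 c=0 d=-437/5940
  seg 1: a=5 b=-107/330 c=-437/660 d=107/660
  seg 2: a=3 b=-113/110 c=41/132 d=-377/5940
  seg 3: a=1 b=-193/220 c=-43/165 d=131/1188
  seg 4: a=-1 b=59/110 c=161/220 d=-161/1980
S(47/4) = -3103/14080

Δ: Δ0=1, Δ1=-1, Δ2=-2/3, Δ3=-2/3, Δ4=2
row 1: diag=10, rhs=-12; c'=1/5, d'=-6/5
row 2: denom=10−2·1/5=48/5; d'=(2−2·-6/5)/(48/5)=11/24
row 3: denom=12−3·5/16=177/16; d'=(0−3·11/24)/(177/16)=-22/177
row 4: denom=12−3·16/59=660/59; d'=(16−3·-22/177)/(660/59)=161/110
back: M4=161/110
back: M3=-22/177−16/59·161/110=-86/165
back: M2=11/24−5/16·-86/165=41/66
back: M1=-6/5−1/5·41/66=-437/330
M: M0=0, M1=-437/330, M2=41/66, M3=-86/165, M4=161/110, M5=0
seg 0: a=2, c=M0/2=0, d=(M1−M0)/(6·3)=-437/5940, b=Δ0−h0·(2M0+M1)/6=1097/660
seg 1: a=5, c=M1/2=-437/660, d=(M2−M1)/(6·2)=107/660, b=Δ1−h1·(2M1+M2)/6=-107/330
seg 2: a=3, c=M2/2=41/132, d=(M3−M2)/(6·3)=-377/5940, b=Δ2−h2·(2M2+M3)/6=-113/110
seg 3: a=1, c=M3/2=-43/165, d=(M4−M3)/(6·3)=131/1188, b=Δ3−h3·(2M3+M4)/6=-193/220
seg 4: a=-1, c=M4/2=161/220, d=(M5−M4)/(6·3)=-161/1980, b=Δ4−h4·(2M4+M5)/6=59/110
t_q=47/4 → seg 4, τ=3/4; S=-1+59/110·τ+161/220·τ²+-161/1980·τ³=-3103/14080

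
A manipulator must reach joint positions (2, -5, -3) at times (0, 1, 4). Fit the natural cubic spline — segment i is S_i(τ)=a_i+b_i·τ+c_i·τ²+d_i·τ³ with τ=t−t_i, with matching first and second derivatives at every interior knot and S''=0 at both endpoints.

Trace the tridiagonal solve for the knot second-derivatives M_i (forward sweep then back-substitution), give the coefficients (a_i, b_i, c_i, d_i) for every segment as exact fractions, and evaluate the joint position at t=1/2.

Δ: Δ0=-7, Δ1=2/3
row 1: diag=8, rhs=46; c'=3/8, d'=23/4
back: M1=23/4
M: M0=0, M1=23/4, M2=0
seg 0: a=2, c=M0/2=0, d=(M1−M0)/(6·1)=23/24, b=Δ0−h0·(2M0+M1)/6=-191/24
seg 1: a=-5, c=M1/2=23/8, d=(M2−M1)/(6·3)=-23/72, b=Δ1−h1·(2M1+M2)/6=-61/12
t_q=1/2 → seg 0, τ=1/2; S=2+-191/24·τ+0·τ²+23/24·τ³=-119/64

  seg 0: a=2 b=-191/24 c=0 d=23/24
  seg 1: a=-5 b=-61/12 c=23/8 d=-23/72
S(1/2) = -119/64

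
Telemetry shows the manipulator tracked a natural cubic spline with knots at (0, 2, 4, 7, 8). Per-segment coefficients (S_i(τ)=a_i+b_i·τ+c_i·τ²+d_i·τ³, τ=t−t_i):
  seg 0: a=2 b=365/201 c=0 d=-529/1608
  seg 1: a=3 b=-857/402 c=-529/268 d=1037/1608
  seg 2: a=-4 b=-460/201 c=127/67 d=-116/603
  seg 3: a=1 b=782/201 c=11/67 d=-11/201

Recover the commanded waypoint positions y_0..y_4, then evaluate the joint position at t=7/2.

y_0=2 y_1=3 y_2=-4 y_3=1 y_4=5
S(7/2) = -10559/4288

y_0 = S_0(0) = a_0 = 2
y_1 = S_1(0) = a_1 = 3
y_2 = S_2(0) = a_2 = -4
y_3 = S_3(0) = a_3 = 1
y_4 = S_3(1) = 5
t_q=7/2 is in segment 1 (τ=3/2); S_1(τ)=-10559/4288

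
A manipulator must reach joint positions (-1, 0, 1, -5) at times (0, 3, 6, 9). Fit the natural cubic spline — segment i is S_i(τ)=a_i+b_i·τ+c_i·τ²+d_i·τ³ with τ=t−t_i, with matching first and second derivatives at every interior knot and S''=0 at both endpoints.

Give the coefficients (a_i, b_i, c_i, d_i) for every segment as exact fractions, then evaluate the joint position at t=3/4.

Δ: Δ0=1/3, Δ1=1/3, Δ2=-2
row 1: diag=12, rhs=0; c'=1/4, d'=0
row 2: denom=12−3·1/4=45/4; d'=(-14−3·0)/(45/4)=-56/45
back: M2=-56/45
back: M1=0−1/4·-56/45=14/45
M: M0=0, M1=14/45, M2=-56/45, M3=0
seg 0: a=-1, c=M0/2=0, d=(M1−M0)/(6·3)=7/405, b=Δ0−h0·(2M0+M1)/6=8/45
seg 1: a=0, c=M1/2=7/45, d=(M2−M1)/(6·3)=-7/81, b=Δ1−h1·(2M1+M2)/6=29/45
seg 2: a=1, c=M2/2=-28/45, d=(M3−M2)/(6·3)=28/405, b=Δ2−h2·(2M2+M3)/6=-34/45
t_q=3/4 → seg 0, τ=3/4; S=-1+8/45·τ+0·τ²+7/405·τ³=-55/64

  seg 0: a=-1 b=8/45 c=0 d=7/405
  seg 1: a=0 b=29/45 c=7/45 d=-7/81
  seg 2: a=1 b=-34/45 c=-28/45 d=28/405
S(3/4) = -55/64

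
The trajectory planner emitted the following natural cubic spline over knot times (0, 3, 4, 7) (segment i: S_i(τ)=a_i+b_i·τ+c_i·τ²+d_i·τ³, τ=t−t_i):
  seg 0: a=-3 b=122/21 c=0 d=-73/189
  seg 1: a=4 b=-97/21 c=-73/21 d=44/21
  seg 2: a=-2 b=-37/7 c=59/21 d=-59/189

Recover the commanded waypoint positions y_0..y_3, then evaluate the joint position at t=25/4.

y_0 = S_0(0) = a_0 = -3
y_1 = S_1(0) = a_1 = 4
y_2 = S_2(0) = a_2 = -2
y_3 = S_2(3) = -1
t_q=25/4 is in segment 2 (τ=9/4); S_2(τ)=-1445/448

y_0=-3 y_1=4 y_2=-2 y_3=-1
S(25/4) = -1445/448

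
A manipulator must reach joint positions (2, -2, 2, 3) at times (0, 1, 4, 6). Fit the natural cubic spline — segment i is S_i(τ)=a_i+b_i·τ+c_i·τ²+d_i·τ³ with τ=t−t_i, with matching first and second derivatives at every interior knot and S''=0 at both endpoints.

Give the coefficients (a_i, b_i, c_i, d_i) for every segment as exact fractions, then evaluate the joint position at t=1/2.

Δ: Δ0=-4, Δ1=4/3, Δ2=1/2
row 1: diag=8, rhs=32; c'=3/8, d'=4
row 2: denom=10−3·3/8=71/8; d'=(-5−3·4)/(71/8)=-136/71
back: M2=-136/71
back: M1=4−3/8·-136/71=335/71
M: M0=0, M1=335/71, M2=-136/71, M3=0
seg 0: a=2, c=M0/2=0, d=(M1−M0)/(6·1)=335/426, b=Δ0−h0·(2M0+M1)/6=-2039/426
seg 1: a=-2, c=M1/2=335/142, d=(M2−M1)/(6·3)=-157/426, b=Δ1−h1·(2M1+M2)/6=-517/213
seg 2: a=2, c=M2/2=-68/71, d=(M3−M2)/(6·2)=34/213, b=Δ2−h2·(2M2+M3)/6=757/426
t_q=1/2 → seg 0, τ=1/2; S=2+-2039/426·τ+0·τ²+335/426·τ³=-335/1136

  seg 0: a=2 b=-2039/426 c=0 d=335/426
  seg 1: a=-2 b=-517/213 c=335/142 d=-157/426
  seg 2: a=2 b=757/426 c=-68/71 d=34/213
S(1/2) = -335/1136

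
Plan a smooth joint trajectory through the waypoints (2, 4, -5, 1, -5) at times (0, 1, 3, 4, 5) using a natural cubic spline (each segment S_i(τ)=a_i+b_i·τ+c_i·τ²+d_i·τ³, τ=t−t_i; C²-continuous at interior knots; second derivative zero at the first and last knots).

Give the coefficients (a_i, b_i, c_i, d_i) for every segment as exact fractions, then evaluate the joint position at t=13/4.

  seg 0: a=2 b=1003/244 c=0 d=-515/244
  seg 1: a=4 b=-271/122 c=-1545/244 d=1267/488
  seg 2: a=-5 b=220/61 c=564/61 d=-418/61
  seg 3: a=1 b=94/61 c=-690/61 d=230/61
S(13/4) = -7081/1952

Δ: Δ0=2, Δ1=-9/2, Δ2=6, Δ3=-6
row 1: diag=6, rhs=-39; c'=1/3, d'=-13/2
row 2: denom=6−2·1/3=16/3; d'=(63−2·-13/2)/(16/3)=57/4
row 3: denom=4−1·3/16=61/16; d'=(-72−1·57/4)/(61/16)=-1380/61
back: M3=-1380/61
back: M2=57/4−3/16·-1380/61=1128/61
back: M1=-13/2−1/3·1128/61=-1545/122
M: M0=0, M1=-1545/122, M2=1128/61, M3=-1380/61, M4=0
seg 0: a=2, c=M0/2=0, d=(M1−M0)/(6·1)=-515/244, b=Δ0−h0·(2M0+M1)/6=1003/244
seg 1: a=4, c=M1/2=-1545/244, d=(M2−M1)/(6·2)=1267/488, b=Δ1−h1·(2M1+M2)/6=-271/122
seg 2: a=-5, c=M2/2=564/61, d=(M3−M2)/(6·1)=-418/61, b=Δ2−h2·(2M2+M3)/6=220/61
seg 3: a=1, c=M3/2=-690/61, d=(M4−M3)/(6·1)=230/61, b=Δ3−h3·(2M3+M4)/6=94/61
t_q=13/4 → seg 2, τ=1/4; S=-5+220/61·τ+564/61·τ²+-418/61·τ³=-7081/1952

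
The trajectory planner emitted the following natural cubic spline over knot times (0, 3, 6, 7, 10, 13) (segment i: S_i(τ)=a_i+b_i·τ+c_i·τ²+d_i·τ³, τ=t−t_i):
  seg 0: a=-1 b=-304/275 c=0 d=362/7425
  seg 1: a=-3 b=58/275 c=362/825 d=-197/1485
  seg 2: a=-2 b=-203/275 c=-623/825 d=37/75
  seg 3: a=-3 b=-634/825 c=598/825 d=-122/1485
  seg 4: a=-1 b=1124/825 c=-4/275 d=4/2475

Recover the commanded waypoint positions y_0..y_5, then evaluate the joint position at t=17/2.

y_0 = S_0(0) = a_0 = -1
y_1 = S_1(0) = a_1 = -3
y_2 = S_2(0) = a_2 = -2
y_3 = S_3(0) = a_3 = -3
y_4 = S_4(0) = a_4 = -1
y_5 = S_4(3) = 3
t_q=17/2 is in segment 3 (τ=3/2); S_3(τ)=-3079/1100

y_0=-1 y_1=-3 y_2=-2 y_3=-3 y_4=-1 y_5=3
S(17/2) = -3079/1100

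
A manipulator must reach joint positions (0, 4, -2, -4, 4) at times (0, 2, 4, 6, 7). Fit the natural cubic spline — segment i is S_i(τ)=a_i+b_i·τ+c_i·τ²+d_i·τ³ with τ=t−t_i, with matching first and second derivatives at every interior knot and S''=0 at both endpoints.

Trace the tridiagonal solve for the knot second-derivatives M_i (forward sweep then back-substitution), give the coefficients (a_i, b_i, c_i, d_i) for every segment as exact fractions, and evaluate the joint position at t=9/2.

  seg 0: a=0 b=134/41 c=0 d=-13/41
  seg 1: a=4 b=-22/41 c=-78/41 d=55/164
  seg 2: a=-2 b=-169/41 c=9/82 d=119/164
  seg 3: a=-4 b=206/41 c=183/41 d=-61/41
S(9/2) = -5173/1312

Δ: Δ0=2, Δ1=-3, Δ2=-1, Δ3=8
row 1: diag=8, rhs=-30; c'=1/4, d'=-15/4
row 2: denom=8−2·1/4=15/2; d'=(12−2·-15/4)/(15/2)=13/5
row 3: denom=6−2·4/15=82/15; d'=(54−2·13/5)/(82/15)=366/41
back: M3=366/41
back: M2=13/5−4/15·366/41=9/41
back: M1=-15/4−1/4·9/41=-156/41
M: M0=0, M1=-156/41, M2=9/41, M3=366/41, M4=0
seg 0: a=0, c=M0/2=0, d=(M1−M0)/(6·2)=-13/41, b=Δ0−h0·(2M0+M1)/6=134/41
seg 1: a=4, c=M1/2=-78/41, d=(M2−M1)/(6·2)=55/164, b=Δ1−h1·(2M1+M2)/6=-22/41
seg 2: a=-2, c=M2/2=9/82, d=(M3−M2)/(6·2)=119/164, b=Δ2−h2·(2M2+M3)/6=-169/41
seg 3: a=-4, c=M3/2=183/41, d=(M4−M3)/(6·1)=-61/41, b=Δ3−h3·(2M3+M4)/6=206/41
t_q=9/2 → seg 2, τ=1/2; S=-2+-169/41·τ+9/82·τ²+119/164·τ³=-5173/1312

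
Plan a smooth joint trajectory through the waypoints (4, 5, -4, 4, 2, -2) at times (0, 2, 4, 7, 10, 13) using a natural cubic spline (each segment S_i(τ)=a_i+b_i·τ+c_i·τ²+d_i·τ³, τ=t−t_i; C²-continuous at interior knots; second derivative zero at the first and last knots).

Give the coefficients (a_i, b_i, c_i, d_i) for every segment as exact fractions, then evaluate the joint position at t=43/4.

  seg 0: a=4 b=1787/783 c=0 d=-2791/6264
  seg 1: a=5 b=-4799/1566 c=-2791/1044 d=6125/6264
  seg 2: a=-4 b=-1585/783 c=1667/522 d=-7657/14094
  seg 3: a=4 b=3865/1566 c=-1328/783 d=3059/14094
  seg 4: a=2 b=-1447/783 c=403/1566 d=-403/14094
S(43/4) = 8315/11136

Δ: Δ0=1/2, Δ1=-9/2, Δ2=8/3, Δ3=-2/3, Δ4=-4/3
row 1: diag=8, rhs=-30; c'=1/4, d'=-15/4
row 2: denom=10−2·1/4=19/2; d'=(43−2·-15/4)/(19/2)=101/19
row 3: denom=12−3·6/19=210/19; d'=(-20−3·101/19)/(210/19)=-683/210
row 4: denom=12−3·19/70=783/70; d'=(-4−3·-683/210)/(783/70)=403/783
back: M4=403/783
back: M3=-683/210−19/70·403/783=-2656/783
back: M2=101/19−6/19·-2656/783=1667/261
back: M1=-15/4−1/4·1667/261=-2791/522
M: M0=0, M1=-2791/522, M2=1667/261, M3=-2656/783, M4=403/783, M5=0
seg 0: a=4, c=M0/2=0, d=(M1−M0)/(6·2)=-2791/6264, b=Δ0−h0·(2M0+M1)/6=1787/783
seg 1: a=5, c=M1/2=-2791/1044, d=(M2−M1)/(6·2)=6125/6264, b=Δ1−h1·(2M1+M2)/6=-4799/1566
seg 2: a=-4, c=M2/2=1667/522, d=(M3−M2)/(6·3)=-7657/14094, b=Δ2−h2·(2M2+M3)/6=-1585/783
seg 3: a=4, c=M3/2=-1328/783, d=(M4−M3)/(6·3)=3059/14094, b=Δ3−h3·(2M3+M4)/6=3865/1566
seg 4: a=2, c=M4/2=403/1566, d=(M5−M4)/(6·3)=-403/14094, b=Δ4−h4·(2M4+M5)/6=-1447/783
t_q=43/4 → seg 4, τ=3/4; S=2+-1447/783·τ+403/1566·τ²+-403/14094·τ³=8315/11136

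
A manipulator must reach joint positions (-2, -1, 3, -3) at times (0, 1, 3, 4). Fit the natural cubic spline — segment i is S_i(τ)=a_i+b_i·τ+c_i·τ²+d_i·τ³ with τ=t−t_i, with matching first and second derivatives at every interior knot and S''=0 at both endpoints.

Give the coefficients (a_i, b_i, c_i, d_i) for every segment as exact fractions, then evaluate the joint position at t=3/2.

Δ: Δ0=1, Δ1=2, Δ2=-6
row 1: diag=6, rhs=6; c'=1/3, d'=1
row 2: denom=6−2·1/3=16/3; d'=(-48−2·1)/(16/3)=-75/8
back: M2=-75/8
back: M1=1−1/3·-75/8=33/8
M: M0=0, M1=33/8, M2=-75/8, M3=0
seg 0: a=-2, c=M0/2=0, d=(M1−M0)/(6·1)=11/16, b=Δ0−h0·(2M0+M1)/6=5/16
seg 1: a=-1, c=M1/2=33/16, d=(M2−M1)/(6·2)=-9/8, b=Δ1−h1·(2M1+M2)/6=19/8
seg 2: a=3, c=M2/2=-75/16, d=(M3−M2)/(6·1)=25/16, b=Δ2−h2·(2M2+M3)/6=-23/8
t_q=3/2 → seg 1, τ=1/2; S=-1+19/8·τ+33/16·τ²+-9/8·τ³=9/16

  seg 0: a=-2 b=5/16 c=0 d=11/16
  seg 1: a=-1 b=19/8 c=33/16 d=-9/8
  seg 2: a=3 b=-23/8 c=-75/16 d=25/16
S(3/2) = 9/16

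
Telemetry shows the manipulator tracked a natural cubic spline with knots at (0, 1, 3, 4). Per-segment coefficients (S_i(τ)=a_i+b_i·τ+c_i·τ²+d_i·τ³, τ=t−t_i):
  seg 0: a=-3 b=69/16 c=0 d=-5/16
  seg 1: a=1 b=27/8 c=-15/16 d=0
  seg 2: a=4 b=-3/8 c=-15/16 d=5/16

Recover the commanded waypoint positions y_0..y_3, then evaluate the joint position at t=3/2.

y_0=-3 y_1=1 y_2=4 y_3=3
S(3/2) = 157/64

y_0 = S_0(0) = a_0 = -3
y_1 = S_1(0) = a_1 = 1
y_2 = S_2(0) = a_2 = 4
y_3 = S_2(1) = 3
t_q=3/2 is in segment 1 (τ=1/2); S_1(τ)=157/64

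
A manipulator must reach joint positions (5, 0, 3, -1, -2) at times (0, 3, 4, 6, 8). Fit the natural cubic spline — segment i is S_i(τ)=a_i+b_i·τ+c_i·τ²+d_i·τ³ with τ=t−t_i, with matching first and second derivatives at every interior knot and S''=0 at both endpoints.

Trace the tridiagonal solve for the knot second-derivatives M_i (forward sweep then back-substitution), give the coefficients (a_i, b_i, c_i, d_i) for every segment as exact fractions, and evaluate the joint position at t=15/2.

Δ: Δ0=-5/3, Δ1=3, Δ2=-2, Δ3=-1/2
row 1: diag=8, rhs=28; c'=1/8, d'=7/2
row 2: denom=6−1·1/8=47/8; d'=(-30−1·7/2)/(47/8)=-268/47
row 3: denom=8−2·16/47=344/47; d'=(9−2·-268/47)/(344/47)=959/344
back: M3=959/344
back: M2=-268/47−16/47·959/344=-286/43
back: M1=7/2−1/8·-286/43=745/172
M: M0=0, M1=745/172, M2=-286/43, M3=959/344, M4=0
seg 0: a=5, c=M0/2=0, d=(M1−M0)/(6·3)=745/3096, b=Δ0−h0·(2M0+M1)/6=-3955/1032
seg 1: a=0, c=M1/2=745/344, d=(M2−M1)/(6·1)=-1889/1032, b=Δ1−h1·(2M1+M2)/6=1375/516
seg 2: a=3, c=M2/2=-143/43, d=(M3−M2)/(6·2)=3247/4128, b=Δ2−h2·(2M2+M3)/6=1553/1032
seg 3: a=-1, c=M3/2=959/688, d=(M4−M3)/(6·2)=-959/4128, b=Δ3−h3·(2M3+M4)/6=-1217/516
t_q=15/2 → seg 3, τ=3/2; S=-1+-1217/516·τ+959/688·τ²+-959/4128·τ³=-24059/11008

  seg 0: a=5 b=-3955/1032 c=0 d=745/3096
  seg 1: a=0 b=1375/516 c=745/344 d=-1889/1032
  seg 2: a=3 b=1553/1032 c=-143/43 d=3247/4128
  seg 3: a=-1 b=-1217/516 c=959/688 d=-959/4128
S(15/2) = -24059/11008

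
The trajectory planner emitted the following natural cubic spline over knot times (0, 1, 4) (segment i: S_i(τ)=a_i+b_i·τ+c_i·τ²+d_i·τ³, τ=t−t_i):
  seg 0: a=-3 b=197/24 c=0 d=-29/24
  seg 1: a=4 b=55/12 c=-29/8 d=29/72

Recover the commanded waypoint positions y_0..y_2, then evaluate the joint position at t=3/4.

y_0 = S_0(0) = a_0 = -3
y_1 = S_1(0) = a_1 = 4
y_2 = S_1(3) = -4
t_q=3/4 is in segment 0 (τ=3/4); S_0(τ)=1355/512

y_0=-3 y_1=4 y_2=-4
S(3/4) = 1355/512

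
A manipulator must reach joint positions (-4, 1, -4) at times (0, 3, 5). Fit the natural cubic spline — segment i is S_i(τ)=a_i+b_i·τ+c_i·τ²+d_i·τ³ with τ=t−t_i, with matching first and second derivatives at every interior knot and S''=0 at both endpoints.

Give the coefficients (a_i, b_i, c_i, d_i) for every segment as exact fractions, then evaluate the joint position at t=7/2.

  seg 0: a=-4 b=35/12 c=0 d=-5/36
  seg 1: a=1 b=-5/6 c=-5/4 d=5/24
S(7/2) = 19/64

Δ: Δ0=5/3, Δ1=-5/2
row 1: diag=10, rhs=-25; c'=1/5, d'=-5/2
back: M1=-5/2
M: M0=0, M1=-5/2, M2=0
seg 0: a=-4, c=M0/2=0, d=(M1−M0)/(6·3)=-5/36, b=Δ0−h0·(2M0+M1)/6=35/12
seg 1: a=1, c=M1/2=-5/4, d=(M2−M1)/(6·2)=5/24, b=Δ1−h1·(2M1+M2)/6=-5/6
t_q=7/2 → seg 1, τ=1/2; S=1+-5/6·τ+-5/4·τ²+5/24·τ³=19/64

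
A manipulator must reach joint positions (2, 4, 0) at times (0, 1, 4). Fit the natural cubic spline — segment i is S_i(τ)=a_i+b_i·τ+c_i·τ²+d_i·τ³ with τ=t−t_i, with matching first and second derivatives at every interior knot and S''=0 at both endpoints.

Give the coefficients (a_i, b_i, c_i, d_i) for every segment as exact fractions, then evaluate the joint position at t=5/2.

Δ: Δ0=2, Δ1=-4/3
row 1: diag=8, rhs=-20; c'=3/8, d'=-5/2
back: M1=-5/2
M: M0=0, M1=-5/2, M2=0
seg 0: a=2, c=M0/2=0, d=(M1−M0)/(6·1)=-5/12, b=Δ0−h0·(2M0+M1)/6=29/12
seg 1: a=4, c=M1/2=-5/4, d=(M2−M1)/(6·3)=5/36, b=Δ1−h1·(2M1+M2)/6=7/6
t_q=5/2 → seg 1, τ=3/2; S=4+7/6·τ+-5/4·τ²+5/36·τ³=109/32

  seg 0: a=2 b=29/12 c=0 d=-5/12
  seg 1: a=4 b=7/6 c=-5/4 d=5/36
S(5/2) = 109/32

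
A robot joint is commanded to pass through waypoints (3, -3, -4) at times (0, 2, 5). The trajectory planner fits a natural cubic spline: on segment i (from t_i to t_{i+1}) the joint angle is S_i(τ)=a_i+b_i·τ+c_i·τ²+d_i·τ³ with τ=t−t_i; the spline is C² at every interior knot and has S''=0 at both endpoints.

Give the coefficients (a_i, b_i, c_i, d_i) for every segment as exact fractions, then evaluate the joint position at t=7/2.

Δ: Δ0=-3, Δ1=-1/3
row 1: diag=10, rhs=16; c'=3/10, d'=8/5
back: M1=8/5
M: M0=0, M1=8/5, M2=0
seg 0: a=3, c=M0/2=0, d=(M1−M0)/(6·2)=2/15, b=Δ0−h0·(2M0+M1)/6=-53/15
seg 1: a=-3, c=M1/2=4/5, d=(M2−M1)/(6·3)=-4/45, b=Δ1−h1·(2M1+M2)/6=-29/15
t_q=7/2 → seg 1, τ=3/2; S=-3+-29/15·τ+4/5·τ²+-4/45·τ³=-22/5

  seg 0: a=3 b=-53/15 c=0 d=2/15
  seg 1: a=-3 b=-29/15 c=4/5 d=-4/45
S(7/2) = -22/5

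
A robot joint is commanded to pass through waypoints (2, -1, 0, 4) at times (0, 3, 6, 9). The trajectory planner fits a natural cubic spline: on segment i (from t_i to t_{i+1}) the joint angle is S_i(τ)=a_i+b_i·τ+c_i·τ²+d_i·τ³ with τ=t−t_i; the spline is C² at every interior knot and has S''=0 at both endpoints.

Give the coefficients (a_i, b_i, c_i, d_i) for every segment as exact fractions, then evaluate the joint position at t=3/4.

Δ: Δ0=-1, Δ1=1/3, Δ2=4/3
row 1: diag=12, rhs=8; c'=1/4, d'=2/3
row 2: denom=12−3·1/4=45/4; d'=(6−3·2/3)/(45/4)=16/45
back: M2=16/45
back: M1=2/3−1/4·16/45=26/45
M: M0=0, M1=26/45, M2=16/45, M3=0
seg 0: a=2, c=M0/2=0, d=(M1−M0)/(6·3)=13/405, b=Δ0−h0·(2M0+M1)/6=-58/45
seg 1: a=-1, c=M1/2=13/45, d=(M2−M1)/(6·3)=-1/81, b=Δ1−h1·(2M1+M2)/6=-19/45
seg 2: a=0, c=M2/2=8/45, d=(M3−M2)/(6·3)=-8/405, b=Δ2−h2·(2M2+M3)/6=44/45
t_q=3/4 → seg 0, τ=3/4; S=2+-58/45·τ+0·τ²+13/405·τ³=67/64

  seg 0: a=2 b=-58/45 c=0 d=13/405
  seg 1: a=-1 b=-19/45 c=13/45 d=-1/81
  seg 2: a=0 b=44/45 c=8/45 d=-8/405
S(3/4) = 67/64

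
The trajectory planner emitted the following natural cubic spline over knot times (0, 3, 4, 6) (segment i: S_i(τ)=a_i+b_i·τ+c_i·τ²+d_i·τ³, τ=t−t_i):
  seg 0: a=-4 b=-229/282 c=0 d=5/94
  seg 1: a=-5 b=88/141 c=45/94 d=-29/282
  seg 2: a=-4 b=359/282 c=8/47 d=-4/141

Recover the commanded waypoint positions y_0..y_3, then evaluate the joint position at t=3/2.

y_0 = S_0(0) = a_0 = -4
y_1 = S_1(0) = a_1 = -5
y_2 = S_2(0) = a_2 = -4
y_3 = S_2(2) = -1
t_q=3/2 is in segment 0 (τ=3/2); S_0(τ)=-3789/752

y_0=-4 y_1=-5 y_2=-4 y_3=-1
S(3/2) = -3789/752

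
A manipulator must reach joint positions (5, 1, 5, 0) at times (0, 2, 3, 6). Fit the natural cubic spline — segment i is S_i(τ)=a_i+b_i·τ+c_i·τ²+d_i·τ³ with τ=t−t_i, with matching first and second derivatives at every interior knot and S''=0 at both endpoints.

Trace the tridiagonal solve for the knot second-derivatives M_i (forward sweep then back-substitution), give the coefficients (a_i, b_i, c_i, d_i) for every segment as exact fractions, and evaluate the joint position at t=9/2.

  seg 0: a=5 b=-604/141 c=0 d=161/282
  seg 1: a=1 b=362/141 c=161/47 d=-281/141
  seg 2: a=5 b=485/141 c=-120/47 d=40/141
S(9/2) = 505/94

Δ: Δ0=-2, Δ1=4, Δ2=-5/3
row 1: diag=6, rhs=36; c'=1/6, d'=6
row 2: denom=8−1·1/6=47/6; d'=(-34−1·6)/(47/6)=-240/47
back: M2=-240/47
back: M1=6−1/6·-240/47=322/47
M: M0=0, M1=322/47, M2=-240/47, M3=0
seg 0: a=5, c=M0/2=0, d=(M1−M0)/(6·2)=161/282, b=Δ0−h0·(2M0+M1)/6=-604/141
seg 1: a=1, c=M1/2=161/47, d=(M2−M1)/(6·1)=-281/141, b=Δ1−h1·(2M1+M2)/6=362/141
seg 2: a=5, c=M2/2=-120/47, d=(M3−M2)/(6·3)=40/141, b=Δ2−h2·(2M2+M3)/6=485/141
t_q=9/2 → seg 2, τ=3/2; S=5+485/141·τ+-120/47·τ²+40/141·τ³=505/94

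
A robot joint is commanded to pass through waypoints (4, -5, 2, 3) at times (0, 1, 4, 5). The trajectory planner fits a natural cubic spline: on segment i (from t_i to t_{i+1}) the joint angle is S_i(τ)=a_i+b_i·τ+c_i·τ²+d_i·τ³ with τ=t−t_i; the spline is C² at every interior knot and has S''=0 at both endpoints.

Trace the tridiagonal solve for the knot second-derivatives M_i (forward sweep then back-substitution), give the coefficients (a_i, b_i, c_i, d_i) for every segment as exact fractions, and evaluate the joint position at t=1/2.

Δ: Δ0=-9, Δ1=7/3, Δ2=1
row 1: diag=8, rhs=68; c'=3/8, d'=17/2
row 2: denom=8−3·3/8=55/8; d'=(-8−3·17/2)/(55/8)=-268/55
back: M2=-268/55
back: M1=17/2−3/8·-268/55=568/55
M: M0=0, M1=568/55, M2=-268/55, M3=0
seg 0: a=4, c=M0/2=0, d=(M1−M0)/(6·1)=284/165, b=Δ0−h0·(2M0+M1)/6=-1769/165
seg 1: a=-5, c=M1/2=284/55, d=(M2−M1)/(6·3)=-38/45, b=Δ1−h1·(2M1+M2)/6=-917/165
seg 2: a=2, c=M2/2=-134/55, d=(M3−M2)/(6·1)=134/165, b=Δ2−h2·(2M2+M3)/6=433/165
t_q=1/2 → seg 0, τ=1/2; S=4+-1769/165·τ+0·τ²+284/165·τ³=-63/55

  seg 0: a=4 b=-1769/165 c=0 d=284/165
  seg 1: a=-5 b=-917/165 c=284/55 d=-38/45
  seg 2: a=2 b=433/165 c=-134/55 d=134/165
S(1/2) = -63/55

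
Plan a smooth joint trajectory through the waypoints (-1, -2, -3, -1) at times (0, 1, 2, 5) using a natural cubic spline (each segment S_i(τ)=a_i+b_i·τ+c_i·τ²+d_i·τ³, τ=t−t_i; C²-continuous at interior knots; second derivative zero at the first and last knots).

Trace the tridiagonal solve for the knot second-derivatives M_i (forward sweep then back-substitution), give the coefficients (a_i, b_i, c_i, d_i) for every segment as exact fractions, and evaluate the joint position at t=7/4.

Δ: Δ0=-1, Δ1=-1, Δ2=2/3
row 1: diag=4, rhs=0; c'=1/4, d'=0
row 2: denom=8−1·1/4=31/4; d'=(10−1·0)/(31/4)=40/31
back: M2=40/31
back: M1=0−1/4·40/31=-10/31
M: M0=0, M1=-10/31, M2=40/31, M3=0
seg 0: a=-1, c=M0/2=0, d=(M1−M0)/(6·1)=-5/93, b=Δ0−h0·(2M0+M1)/6=-88/93
seg 1: a=-2, c=M1/2=-5/31, d=(M2−M1)/(6·1)=25/93, b=Δ1−h1·(2M1+M2)/6=-103/93
seg 2: a=-3, c=M2/2=20/31, d=(M3−M2)/(6·3)=-20/279, b=Δ2−h2·(2M2+M3)/6=-58/93
t_q=7/4 → seg 1, τ=3/4; S=-2+-103/93·τ+-5/31·τ²+25/93·τ³=-5571/1984

  seg 0: a=-1 b=-88/93 c=0 d=-5/93
  seg 1: a=-2 b=-103/93 c=-5/31 d=25/93
  seg 2: a=-3 b=-58/93 c=20/31 d=-20/279
S(7/4) = -5571/1984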